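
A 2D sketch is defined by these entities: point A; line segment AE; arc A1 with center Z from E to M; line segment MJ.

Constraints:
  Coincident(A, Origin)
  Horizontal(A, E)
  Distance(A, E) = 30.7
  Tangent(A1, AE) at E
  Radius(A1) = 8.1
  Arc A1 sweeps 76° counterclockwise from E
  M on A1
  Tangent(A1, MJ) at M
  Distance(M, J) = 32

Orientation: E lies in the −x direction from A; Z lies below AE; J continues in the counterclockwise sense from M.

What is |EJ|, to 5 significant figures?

40.330

A is at the origin; AE is horizontal with |AE| = 30.7 and E on the −x side, so E = (-30.700, 0.0000). Tangency of A1 to AE means the radius ZE is perpendicular to AE, so Z = E + (0, -8.1) = (-30.700, -8.1000). On A1, E sits at bearing 90° from Z; a 76° counterclockwise sweep puts M at bearing 166°, so M = Z + 8.1·(cos 166°, sin 166°) = (-38.559, -6.1404). The tangent condition forces ZM to be normal to MJ, so MJ runs along (−sin 166°, cos 166°); with |MJ| = 32.0, J = (-46.301, -37.190). Then |EJ| = |J − E| = 40.330.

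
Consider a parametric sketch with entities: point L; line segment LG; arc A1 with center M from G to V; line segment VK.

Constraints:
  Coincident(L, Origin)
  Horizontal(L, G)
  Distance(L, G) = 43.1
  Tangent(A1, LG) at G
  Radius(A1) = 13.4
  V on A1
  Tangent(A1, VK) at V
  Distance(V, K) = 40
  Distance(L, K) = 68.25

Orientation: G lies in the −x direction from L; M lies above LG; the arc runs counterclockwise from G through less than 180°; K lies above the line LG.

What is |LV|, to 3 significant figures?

34.4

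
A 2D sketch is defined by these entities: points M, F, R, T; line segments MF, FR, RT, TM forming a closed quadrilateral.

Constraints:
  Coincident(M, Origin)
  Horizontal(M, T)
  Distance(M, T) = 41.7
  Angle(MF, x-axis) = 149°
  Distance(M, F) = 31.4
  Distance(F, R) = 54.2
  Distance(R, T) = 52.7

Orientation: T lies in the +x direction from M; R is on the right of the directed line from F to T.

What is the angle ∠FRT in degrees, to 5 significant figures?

82.503°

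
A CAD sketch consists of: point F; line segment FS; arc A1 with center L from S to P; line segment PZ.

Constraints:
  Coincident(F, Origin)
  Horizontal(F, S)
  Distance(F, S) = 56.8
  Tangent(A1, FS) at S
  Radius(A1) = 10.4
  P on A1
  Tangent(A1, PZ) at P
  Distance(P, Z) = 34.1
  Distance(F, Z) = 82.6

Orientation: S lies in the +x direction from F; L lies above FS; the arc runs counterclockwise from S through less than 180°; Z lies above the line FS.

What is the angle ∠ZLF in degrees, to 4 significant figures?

122.6°

F is at the origin; FS is horizontal with |FS| = 56.8 and S on the +x side, so S = (56.80, 0.000). Since A1 is tangent to FS there, LS ⟂ FS, so L = S + (0, 10.4) = (56.80, 10.40). Since LP ⟂ PZ (tangency), |LZ| = √(10.4² + 34.1²) = 35.65 regardless of where P sits on A1. So Z lies on both circle(F, 82.6) and circle(L, 35.65); the above-FS intersection is Z = (70.28, 43.41). P is the foot of the tangent from Z: P = (67.16, 9.449).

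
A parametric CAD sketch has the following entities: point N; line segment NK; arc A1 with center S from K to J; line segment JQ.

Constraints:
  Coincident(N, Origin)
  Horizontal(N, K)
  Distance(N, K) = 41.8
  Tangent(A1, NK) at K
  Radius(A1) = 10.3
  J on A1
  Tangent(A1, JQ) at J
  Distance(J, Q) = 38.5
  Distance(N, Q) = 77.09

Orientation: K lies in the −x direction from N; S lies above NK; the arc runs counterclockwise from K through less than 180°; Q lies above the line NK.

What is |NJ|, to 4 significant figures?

39.24

Checks: |SJ| = 10.30 ✓; ∠(SJ, JQ) = 90.00° ✓; |JQ| = 38.50 ✓; |NQ| = 77.09 ✓.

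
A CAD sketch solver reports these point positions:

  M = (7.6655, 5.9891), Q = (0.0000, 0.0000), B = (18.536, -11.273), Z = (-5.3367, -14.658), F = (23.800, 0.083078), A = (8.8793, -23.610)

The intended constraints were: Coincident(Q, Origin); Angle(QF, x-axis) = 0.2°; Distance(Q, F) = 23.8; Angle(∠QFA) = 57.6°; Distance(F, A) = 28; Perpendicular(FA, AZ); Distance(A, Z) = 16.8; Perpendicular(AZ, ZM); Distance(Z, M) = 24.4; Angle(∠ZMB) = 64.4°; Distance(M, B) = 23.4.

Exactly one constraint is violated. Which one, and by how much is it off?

Distance(M, B) = 23.4 — off by 3.00.

Q = (0.00, 0.00) ✓; QF at 0.2000° ✓; |QF| = 23.80 ✓; ∠QFA = 57.60° ✓; |FA| = 28.00 ✓; ∠(FA, AZ) = 90.00° ✓; |AZ| = 16.80 ✓; ∠(AZ, ZM) = 90.00° ✓; |ZM| = 24.40 ✓; ∠ZMB = 64.40° ✓; |MB| = 20.40 ✗.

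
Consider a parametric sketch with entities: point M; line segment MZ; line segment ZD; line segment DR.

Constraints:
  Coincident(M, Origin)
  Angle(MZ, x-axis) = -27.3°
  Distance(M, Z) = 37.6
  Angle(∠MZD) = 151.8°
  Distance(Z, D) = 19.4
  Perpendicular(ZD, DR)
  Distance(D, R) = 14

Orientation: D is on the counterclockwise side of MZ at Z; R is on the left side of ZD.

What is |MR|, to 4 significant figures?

52.67

∠MZD = 151.8°, so ZD runs at -27.3° + (180° − 151.8°) = 0.9000° from the x-axis; with |ZD| = 19.4, D = Z + 19.4·(cos 0.9000°, sin 0.9000°) = (52.81, -16.94). ZD ⟂ DR; with |DR| = 14.0 on the left of ZD, R = D + 14.0·(-0.01571, 0.9999) = (52.59, -2.942). Then |MR| = |R − M| = 52.67.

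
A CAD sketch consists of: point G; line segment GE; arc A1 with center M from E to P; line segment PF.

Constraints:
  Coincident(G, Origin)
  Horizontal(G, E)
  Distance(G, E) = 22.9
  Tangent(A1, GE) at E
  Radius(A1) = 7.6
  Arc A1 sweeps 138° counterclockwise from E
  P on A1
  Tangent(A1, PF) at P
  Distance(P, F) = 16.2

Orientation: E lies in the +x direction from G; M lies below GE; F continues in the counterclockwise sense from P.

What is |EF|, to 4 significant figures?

25.07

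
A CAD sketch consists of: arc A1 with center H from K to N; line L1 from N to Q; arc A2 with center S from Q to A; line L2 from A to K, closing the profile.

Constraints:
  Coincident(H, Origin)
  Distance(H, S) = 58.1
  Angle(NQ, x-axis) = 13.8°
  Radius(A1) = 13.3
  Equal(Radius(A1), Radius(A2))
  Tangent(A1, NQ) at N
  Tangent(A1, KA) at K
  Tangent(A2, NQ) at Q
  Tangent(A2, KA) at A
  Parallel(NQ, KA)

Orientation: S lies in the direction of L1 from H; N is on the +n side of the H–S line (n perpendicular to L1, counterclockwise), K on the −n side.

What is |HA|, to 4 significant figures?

59.60

The slot axis is L1's direction at 13.8°, so u = (cos 13.8°, sin 13.8°) = (0.9711, 0.2385) and n = (−sin 13.8°, cos 13.8°) = (-0.2385, 0.9711). H is at the origin and S lies 58.1 along u from H, so S = 58.1·u = (56.42, 13.86). Tangency of A1 to both parallel lines with radius 13.3 puts N and K at H ± 13.3·n: N = (-3.172, 12.92), K = (3.172, -12.92). Equal radii place Q and A the same way about S: Q = S + 13.3·n = (53.25, 26.77), A = S − 13.3·n = (59.60, 0.9427). Then |HA| = |A − H| = 59.60.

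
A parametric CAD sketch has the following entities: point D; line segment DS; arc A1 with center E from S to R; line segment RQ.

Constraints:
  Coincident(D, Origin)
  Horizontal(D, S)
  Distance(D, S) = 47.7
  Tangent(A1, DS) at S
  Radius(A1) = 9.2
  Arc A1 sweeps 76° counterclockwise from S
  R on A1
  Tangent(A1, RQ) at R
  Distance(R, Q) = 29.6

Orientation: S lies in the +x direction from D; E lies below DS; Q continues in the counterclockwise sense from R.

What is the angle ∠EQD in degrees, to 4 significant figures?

72.79°

D is at the origin; DS is horizontal with |DS| = 47.7 and S on the +x side, so S = (47.70, 0.000). The tangent condition forces ES to be normal to DS, so E = S + (0, -9.2) = (47.70, -9.200). On A1, S sits at bearing 90° from E; a 76° counterclockwise sweep puts R at bearing 166°, so R = E + 9.2·(cos 166°, sin 166°) = (38.77, -6.974). Tangency of A1 to RQ means the radius ER is perpendicular to RQ, so RQ runs along (−sin 166°, cos 166°); with |RQ| = 29.6, Q = (31.61, -35.70). Then cos ∠EQD = QE·QD / (|QE||QD|), giving 72.79°.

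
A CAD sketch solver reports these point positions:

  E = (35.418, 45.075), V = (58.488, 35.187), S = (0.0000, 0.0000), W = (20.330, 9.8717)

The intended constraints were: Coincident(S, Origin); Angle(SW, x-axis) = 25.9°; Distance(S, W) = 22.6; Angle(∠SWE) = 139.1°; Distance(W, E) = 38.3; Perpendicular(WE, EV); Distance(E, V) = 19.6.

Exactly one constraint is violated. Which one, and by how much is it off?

Distance(E, V) = 19.6 — off by 5.50.

S = (0.00, 0.00) ✓; SW at 25.90° ✓; |SW| = 22.60 ✓; ∠SWE = 139.1° ✓; |WE| = 38.30 ✓; ∠(WE, EV) = 90.00° ✓; |EV| = 25.10 ✗.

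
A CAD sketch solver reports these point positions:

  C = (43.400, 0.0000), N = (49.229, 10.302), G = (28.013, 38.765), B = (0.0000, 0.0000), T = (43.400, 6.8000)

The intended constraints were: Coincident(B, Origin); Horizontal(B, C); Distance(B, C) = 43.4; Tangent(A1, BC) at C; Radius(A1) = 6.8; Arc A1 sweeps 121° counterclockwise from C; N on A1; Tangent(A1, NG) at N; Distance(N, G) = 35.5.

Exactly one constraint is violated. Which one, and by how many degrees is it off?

Tangent(A1, NG) at N — off by 5.70°.

B = (0.00, 0.00) ✓; B.y = 0.00, C.y = 0.00 ✓; |BC| = 43.40 ✓; ∠(TC, CB) = 90.00° ✓; |TC| = 6.800 ✓; bearing(T→N) − bearing(T→C) = 121.0° ✓; |TN| = 6.800 ✓; ∠(TN, NG) = 84.30° ✗; |NG| = 35.50 ✓.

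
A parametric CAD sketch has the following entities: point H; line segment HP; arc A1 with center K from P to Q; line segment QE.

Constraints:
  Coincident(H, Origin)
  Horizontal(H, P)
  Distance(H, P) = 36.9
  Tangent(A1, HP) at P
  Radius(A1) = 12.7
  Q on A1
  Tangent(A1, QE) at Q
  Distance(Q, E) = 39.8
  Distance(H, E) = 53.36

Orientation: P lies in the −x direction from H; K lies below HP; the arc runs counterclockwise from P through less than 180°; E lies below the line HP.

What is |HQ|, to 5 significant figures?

50.810

Checks: |KQ| = 12.70 ✓; ∠(KQ, QE) = 90.00° ✓; |QE| = 39.80 ✓; |HE| = 53.36 ✓.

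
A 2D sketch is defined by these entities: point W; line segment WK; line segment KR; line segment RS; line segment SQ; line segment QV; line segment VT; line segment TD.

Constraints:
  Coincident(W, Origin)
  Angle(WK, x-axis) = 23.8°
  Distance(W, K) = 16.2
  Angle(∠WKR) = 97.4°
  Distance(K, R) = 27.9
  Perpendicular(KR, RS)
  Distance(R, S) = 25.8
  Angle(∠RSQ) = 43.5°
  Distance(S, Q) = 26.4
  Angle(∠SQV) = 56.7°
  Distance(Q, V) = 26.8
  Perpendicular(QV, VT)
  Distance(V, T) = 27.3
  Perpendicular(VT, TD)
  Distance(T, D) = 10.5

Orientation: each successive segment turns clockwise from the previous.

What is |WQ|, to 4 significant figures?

15.11

W is at the origin; WK runs at 23.8° with length 16.2, so K = (14.82, 6.537). ∠WKR = 97.4° gives KR at -58.80° from the x-axis; with |KR| = 27.9, R = (29.28, -17.33). KR is perpendicular to RS, so RS runs at -148.8°; with |RS| = 25.8, S = (7.207, -30.69). ∠RSQ = 43.5° gives SQ at 74.70° from the x-axis; with |SQ| = 26.4, Q = (14.17, -5.228). Then |WQ| = |Q − W| = 15.11.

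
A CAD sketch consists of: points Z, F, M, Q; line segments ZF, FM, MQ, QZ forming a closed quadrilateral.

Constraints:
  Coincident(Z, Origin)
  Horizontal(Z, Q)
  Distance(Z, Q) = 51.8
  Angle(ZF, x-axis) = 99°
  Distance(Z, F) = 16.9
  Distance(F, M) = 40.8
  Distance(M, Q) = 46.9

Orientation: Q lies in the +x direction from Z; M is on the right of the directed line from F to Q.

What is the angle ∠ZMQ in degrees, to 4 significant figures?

87.31°

Z is at the origin; ZQ is horizontal with |ZQ| = 51.8 and Q in +x, so Q = (51.8, 0). ZF runs at 99.0° with |ZF| = 16.9, so F = (-2.644, 16.69). M is determined by |FM| = 40.8 and |MQ| = 46.9 together: it lies at the intersection of circle(F, 40.8) and circle(Q, 46.9). With |FQ| = 56.95, the foot of the radical line on FQ is 23.78 from F and the perpendicular offset is √(40.8² − 23.78²) = 33.16. Taking the right-of-FQ solution: M = (10.37, -21.98).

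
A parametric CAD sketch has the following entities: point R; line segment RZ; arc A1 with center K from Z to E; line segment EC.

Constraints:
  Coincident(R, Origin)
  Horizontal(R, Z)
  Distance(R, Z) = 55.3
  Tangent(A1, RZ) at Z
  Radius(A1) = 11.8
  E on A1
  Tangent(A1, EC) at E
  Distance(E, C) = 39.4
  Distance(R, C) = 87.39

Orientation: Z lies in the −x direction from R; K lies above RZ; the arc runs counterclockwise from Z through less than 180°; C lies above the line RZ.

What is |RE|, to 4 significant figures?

50.31

Checks: R = (0.00, 0.00) ✓; |KE| = 11.80 ✓; ∠(KE, EC) = 90.00° ✓; |EC| = 39.40 ✓; |RC| = 87.39 ✓.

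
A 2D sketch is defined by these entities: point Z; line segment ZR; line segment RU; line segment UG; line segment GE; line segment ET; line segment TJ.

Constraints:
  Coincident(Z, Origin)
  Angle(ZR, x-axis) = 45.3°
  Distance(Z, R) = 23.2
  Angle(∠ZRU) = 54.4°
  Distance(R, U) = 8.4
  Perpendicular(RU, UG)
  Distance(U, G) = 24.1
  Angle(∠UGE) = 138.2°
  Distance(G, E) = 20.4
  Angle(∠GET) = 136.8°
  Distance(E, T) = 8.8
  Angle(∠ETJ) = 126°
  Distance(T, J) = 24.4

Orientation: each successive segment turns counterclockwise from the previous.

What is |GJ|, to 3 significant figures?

38.4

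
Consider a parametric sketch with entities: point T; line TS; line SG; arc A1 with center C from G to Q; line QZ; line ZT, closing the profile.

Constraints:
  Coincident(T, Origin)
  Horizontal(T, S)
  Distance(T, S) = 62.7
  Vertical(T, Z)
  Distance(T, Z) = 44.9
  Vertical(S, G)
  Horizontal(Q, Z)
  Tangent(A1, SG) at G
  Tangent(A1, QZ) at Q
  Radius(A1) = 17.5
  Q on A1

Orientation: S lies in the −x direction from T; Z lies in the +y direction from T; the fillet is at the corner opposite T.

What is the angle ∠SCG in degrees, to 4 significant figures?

57.43°

T is at the origin; T and S share the same y with |TS| = 62.7 and S on the −x side, so S = (-62.70, 0.000). TZ is vertical with |TZ| = 44.9 and Z on the +y side, so Z = (0.000, 44.90). The virtual corner opposite T is at (-62.70, 44.90). Tangency of A1 to SG means the radius CG is perpendicular to SG and since A1 is tangent to QZ there, CQ ⟂ QZ, with radius 17.5, so the center C sits 17.5 in from both sides at C = (-45.20, 27.40). That places the tangent points at G = (-62.70, 27.40) on SG and Q = (-45.20, 44.90) on QZ. Then cos ∠SCG = CS·CG / (|CS||CG|), giving 57.43°.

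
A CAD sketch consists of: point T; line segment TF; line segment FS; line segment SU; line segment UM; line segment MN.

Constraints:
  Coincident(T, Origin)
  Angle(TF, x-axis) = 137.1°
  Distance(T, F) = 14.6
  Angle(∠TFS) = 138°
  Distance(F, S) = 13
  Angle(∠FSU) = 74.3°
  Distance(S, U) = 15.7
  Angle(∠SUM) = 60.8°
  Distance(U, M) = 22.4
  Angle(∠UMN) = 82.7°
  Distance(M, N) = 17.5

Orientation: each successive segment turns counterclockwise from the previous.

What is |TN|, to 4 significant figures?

27.52

T is at the origin; TF runs at 137.1° with length 14.6, so F = (-10.70, 9.939). ∠TFS = 138.0° gives FS at 179.1° from the x-axis; with |FS| = 13.0, S = (-23.69, 10.14). ∠FSU = 74.3° gives SU at -75.20° from the x-axis; with |SU| = 15.7, U = (-19.68, -5.036). ∠SUM = 60.8° gives UM at 44.00° from the x-axis; with |UM| = 22.4, M = (-3.570, 10.52). ∠UMN = 82.7° gives MN at 141.3° from the x-axis; with |MN| = 17.5, N = (-17.23, 21.47). Then |TN| = |N − T| = 27.52.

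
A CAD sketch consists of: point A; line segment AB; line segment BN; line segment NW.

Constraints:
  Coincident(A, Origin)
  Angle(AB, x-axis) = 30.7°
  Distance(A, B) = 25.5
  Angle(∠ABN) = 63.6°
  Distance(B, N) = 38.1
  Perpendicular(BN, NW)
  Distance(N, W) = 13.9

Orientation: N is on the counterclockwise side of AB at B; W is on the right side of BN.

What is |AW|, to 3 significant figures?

45.5

A is at the origin; AB runs at 30.7° with length 25.5, so B = 25.5·(cos 30.7°, sin 30.7°) = (21.9, 13.0). ∠ABN = 63.6°, so BN runs at 30.7° + (180° − 63.6°) = 147° from the x-axis; with |BN| = 38.1, N = B + 38.1·(cos 147°, sin 147°) = (-10.1, 33.7). BN ⟂ NW; with |NW| = 13.9 on the right of BN, W = N + 13.9·(0.543, 0.840) = (-2.51, 45.4). Then |AW| = |W − A| = 45.5.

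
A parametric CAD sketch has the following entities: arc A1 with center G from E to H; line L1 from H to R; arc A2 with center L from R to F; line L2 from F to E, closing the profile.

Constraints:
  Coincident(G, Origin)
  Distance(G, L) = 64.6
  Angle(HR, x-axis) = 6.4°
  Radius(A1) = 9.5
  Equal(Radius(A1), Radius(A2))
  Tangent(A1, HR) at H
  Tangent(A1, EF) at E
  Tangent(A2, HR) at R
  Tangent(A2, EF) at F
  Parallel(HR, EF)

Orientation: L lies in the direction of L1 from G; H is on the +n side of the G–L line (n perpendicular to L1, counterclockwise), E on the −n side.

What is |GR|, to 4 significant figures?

65.29

The slot axis is L1's direction at 6.4°, so u = (cos 6.4°, sin 6.4°) = (0.9938, 0.1115) and n = (−sin 6.4°, cos 6.4°) = (-0.1115, 0.9938). G is at the origin and L lies 64.6 along u from G, so L = 64.6·u = (64.20, 7.201). Tangency of A1 to both parallel lines with radius 9.5 puts H and E at G ± 9.5·n: H = (-1.059, 9.441), E = (1.059, -9.441). Equal radii place R and F the same way about L: R = L + 9.5·n = (63.14, 16.64), F = L − 9.5·n = (65.26, -2.240). Then |GR| = |R − G| = 65.29.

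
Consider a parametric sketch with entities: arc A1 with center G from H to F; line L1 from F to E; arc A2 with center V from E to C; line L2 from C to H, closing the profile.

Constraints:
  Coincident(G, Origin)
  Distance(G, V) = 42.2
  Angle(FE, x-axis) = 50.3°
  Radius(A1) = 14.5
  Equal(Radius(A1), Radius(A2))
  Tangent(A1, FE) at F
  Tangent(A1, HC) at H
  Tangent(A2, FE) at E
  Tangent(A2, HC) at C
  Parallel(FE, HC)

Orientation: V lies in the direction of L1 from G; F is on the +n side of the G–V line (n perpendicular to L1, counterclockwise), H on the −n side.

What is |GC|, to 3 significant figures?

44.6

Tangency of A1 to both parallel lines with radius 14.5 puts F and H at G ± 14.5·n: F = (-11.2, 9.26), H = (11.2, -9.26). Equal radii place E and C the same way about V: E = V + 14.5·n = (15.8, 41.7), C = V − 14.5·n = (38.1, 23.2). Then |GC| = |C − G| = 44.6.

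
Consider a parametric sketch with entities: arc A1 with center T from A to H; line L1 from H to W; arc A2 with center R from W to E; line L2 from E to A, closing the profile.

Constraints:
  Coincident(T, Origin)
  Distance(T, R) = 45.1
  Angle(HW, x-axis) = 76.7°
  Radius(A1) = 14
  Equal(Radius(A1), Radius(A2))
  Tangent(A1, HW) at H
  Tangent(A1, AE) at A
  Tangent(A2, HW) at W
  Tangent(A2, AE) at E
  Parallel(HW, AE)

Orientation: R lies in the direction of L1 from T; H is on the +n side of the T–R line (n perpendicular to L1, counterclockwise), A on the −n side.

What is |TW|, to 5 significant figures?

47.223

The slot axis is L1's direction at 76.7°, so u = (cos 76.7°, sin 76.7°) = (0.23005, 0.97318) and n = (−sin 76.7°, cos 76.7°) = (-0.97318, 0.23005). T is at the origin and R lies 45.1 along u from T, so R = 45.1·u = (10.375, 43.890). Tangency of A1 to both parallel lines with radius 14.0 puts H and A at T ± 14.0·n: H = (-13.625, 3.2207), A = (13.625, -3.2207). Equal radii place W and E the same way about R: W = R + 14.0·n = (-3.2493, 47.111), E = R − 14.0·n = (24.000, 40.670). Then |TW| = |W − T| = 47.223.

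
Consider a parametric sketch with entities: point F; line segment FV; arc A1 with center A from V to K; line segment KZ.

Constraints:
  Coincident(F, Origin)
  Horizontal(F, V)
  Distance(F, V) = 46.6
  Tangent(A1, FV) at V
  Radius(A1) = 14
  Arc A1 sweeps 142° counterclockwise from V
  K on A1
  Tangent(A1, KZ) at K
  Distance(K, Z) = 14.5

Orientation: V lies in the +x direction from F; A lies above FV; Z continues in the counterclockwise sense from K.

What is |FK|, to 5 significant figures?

60.628

F is at the origin; FV is horizontal with |FV| = 46.6 and V on the +x side, so V = (46.600, 0.0000). The tangent condition forces AV to be normal to FV, so A = V + (0, 14) = (46.600, 14.000). On A1, V sits at bearing -90° from A; a 142° counterclockwise sweep puts K at bearing 52°, so K = A + 14.0·(cos 52°, sin 52°) = (55.219, 25.032). Then |FK| = |K − F| = 60.628.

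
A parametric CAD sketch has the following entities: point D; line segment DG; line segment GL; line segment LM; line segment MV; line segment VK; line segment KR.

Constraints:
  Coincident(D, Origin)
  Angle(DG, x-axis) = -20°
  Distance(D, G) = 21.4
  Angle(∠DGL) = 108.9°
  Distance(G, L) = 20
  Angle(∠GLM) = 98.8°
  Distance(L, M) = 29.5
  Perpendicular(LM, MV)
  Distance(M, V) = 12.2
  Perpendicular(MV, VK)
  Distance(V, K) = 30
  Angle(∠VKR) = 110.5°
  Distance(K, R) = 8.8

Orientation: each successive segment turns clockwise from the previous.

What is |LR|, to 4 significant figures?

5.338

D is at the origin; DG runs at -20.0° with length 21.4, so G = (20.11, -7.319). ∠DGL = 108.9° gives GL at -91.10° from the x-axis; with |GL| = 20.0, L = (19.73, -27.32). ∠GLM = 98.8° gives LM at -172.3° from the x-axis; with |LM| = 29.5, M = (-9.509, -31.27). LM ⟂ MV, so MV runs at 97.70°; with |MV| = 12.2, V = (-11.14, -19.18). The perpendicularity gives VK at right angles to MV, so VK runs at 7.700°; with |VK| = 30.0, K = (18.59, -15.16). ∠VKR = 110.5° gives KR at -61.80° from the x-axis; with |KR| = 8.8, R = (22.74, -22.91). Then |LR| = |R − L| = 5.338.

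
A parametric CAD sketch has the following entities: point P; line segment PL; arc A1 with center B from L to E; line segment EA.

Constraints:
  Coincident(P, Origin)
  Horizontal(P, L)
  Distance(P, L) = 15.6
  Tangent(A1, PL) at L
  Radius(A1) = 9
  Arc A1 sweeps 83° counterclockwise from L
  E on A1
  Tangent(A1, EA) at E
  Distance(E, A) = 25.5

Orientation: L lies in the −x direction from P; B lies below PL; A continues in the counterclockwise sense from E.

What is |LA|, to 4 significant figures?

35.33

P is at the origin; PL is horizontal with |PL| = 15.6 and L on the −x side, so L = (-15.60, 0.000). Since A1 is tangent to PL there, BL ⟂ PL, so B = L + (0, -9) = (-15.60, -9.000). On A1, L sits at bearing 90° from B; an 83° counterclockwise sweep puts E at bearing 173°, so E = B + 9.0·(cos 173°, sin 173°) = (-24.53, -7.903). Since A1 is tangent to EA there, BE ⟂ EA, so EA runs along (−sin 173°, cos 173°); with |EA| = 25.5, A = (-27.64, -33.21). Then |LA| = |A − L| = 35.33.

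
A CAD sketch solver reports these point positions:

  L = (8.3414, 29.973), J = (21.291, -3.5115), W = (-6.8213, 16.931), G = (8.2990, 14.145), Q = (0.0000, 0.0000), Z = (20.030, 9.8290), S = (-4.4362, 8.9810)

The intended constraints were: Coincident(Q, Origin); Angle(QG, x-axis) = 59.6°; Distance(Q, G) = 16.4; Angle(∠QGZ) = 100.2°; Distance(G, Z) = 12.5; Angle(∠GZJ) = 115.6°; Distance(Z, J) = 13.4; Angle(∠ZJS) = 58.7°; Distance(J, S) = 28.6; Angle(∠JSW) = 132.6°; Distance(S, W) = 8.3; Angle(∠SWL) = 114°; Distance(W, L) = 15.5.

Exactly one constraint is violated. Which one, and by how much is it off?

Distance(W, L) = 15.5 — off by 4.50.

Q = (0.00, 0.00) ✓; QG at 59.60° ✓; |QG| = 16.40 ✓; ∠QGZ = 100.2° ✓; |GZ| = 12.50 ✓; ∠GZJ = 115.6° ✓; |ZJ| = 13.40 ✓; ∠ZJS = 58.70° ✓; |JS| = 28.60 ✓; ∠JSW = 132.6° ✓; |SW| = 8.300 ✓; ∠SWL = 114.0° ✓; |WL| = 20.00 ✗.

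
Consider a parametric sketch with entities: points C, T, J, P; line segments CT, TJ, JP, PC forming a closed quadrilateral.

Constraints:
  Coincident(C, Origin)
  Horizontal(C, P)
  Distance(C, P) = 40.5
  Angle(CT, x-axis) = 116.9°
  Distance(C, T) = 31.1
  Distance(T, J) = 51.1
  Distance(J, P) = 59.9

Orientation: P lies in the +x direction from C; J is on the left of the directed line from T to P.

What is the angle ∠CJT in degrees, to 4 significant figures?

28.50°

Checks: |TJ| = 51.10 ✓; |JP| = 59.90 ✓.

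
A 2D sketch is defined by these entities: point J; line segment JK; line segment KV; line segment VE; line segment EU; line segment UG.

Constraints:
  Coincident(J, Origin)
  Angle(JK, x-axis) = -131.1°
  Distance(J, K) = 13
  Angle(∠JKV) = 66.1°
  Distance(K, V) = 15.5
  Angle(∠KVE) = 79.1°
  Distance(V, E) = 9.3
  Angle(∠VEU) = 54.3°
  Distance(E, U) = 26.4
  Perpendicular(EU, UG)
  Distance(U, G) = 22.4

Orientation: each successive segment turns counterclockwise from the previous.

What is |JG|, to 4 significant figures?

37.91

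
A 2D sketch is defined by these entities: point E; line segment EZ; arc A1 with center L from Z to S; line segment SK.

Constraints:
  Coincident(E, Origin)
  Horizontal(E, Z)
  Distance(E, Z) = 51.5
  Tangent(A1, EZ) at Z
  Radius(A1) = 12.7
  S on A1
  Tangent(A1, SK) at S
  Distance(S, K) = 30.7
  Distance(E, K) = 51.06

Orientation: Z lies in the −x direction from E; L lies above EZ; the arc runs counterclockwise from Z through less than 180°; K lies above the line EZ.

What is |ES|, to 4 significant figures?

40.34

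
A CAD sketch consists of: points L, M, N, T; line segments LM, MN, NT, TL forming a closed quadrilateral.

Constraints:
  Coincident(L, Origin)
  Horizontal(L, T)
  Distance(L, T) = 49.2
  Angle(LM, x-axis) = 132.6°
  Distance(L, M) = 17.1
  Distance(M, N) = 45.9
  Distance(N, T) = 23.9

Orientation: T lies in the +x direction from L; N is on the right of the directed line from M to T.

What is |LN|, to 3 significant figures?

29.9

L is at the origin; L and T share the same y with |LT| = 49.2 and T in +x, so T = (49.2, 0). LM runs at 132.6° with |LM| = 17.1, so M = (-11.6, 12.6). N is determined by |MN| = 45.9 and |NT| = 23.9 together: it lies at the intersection of circle(M, 45.9) and circle(T, 23.9). With |MT| = 62.1, the foot of the radical line on MT is 43.4 from M and the perpendicular offset is √(45.9² − 43.4²) = 14.9. Taking the right-of-MT solution: N = (27.9, -10.8).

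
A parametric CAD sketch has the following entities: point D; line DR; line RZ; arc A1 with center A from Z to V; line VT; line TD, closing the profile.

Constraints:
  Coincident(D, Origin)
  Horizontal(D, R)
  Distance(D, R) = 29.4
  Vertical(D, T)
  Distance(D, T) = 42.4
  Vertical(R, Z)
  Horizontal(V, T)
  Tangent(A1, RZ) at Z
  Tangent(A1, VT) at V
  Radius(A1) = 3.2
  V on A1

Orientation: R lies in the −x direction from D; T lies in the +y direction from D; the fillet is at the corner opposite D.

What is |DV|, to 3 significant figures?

49.8

D is at the origin; DR is horizontal with |DR| = 29.4 and R on the −x side, so R = (-29.4, 0.00). D and T share the same x with |DT| = 42.4 and T on the +y side, so T = (0.00, 42.4). The virtual corner opposite D is at (-29.4, 42.4). A1 meets RZ tangentially, so AZ is at right angles to RZ and A1 meets VT tangentially, so AV is at right angles to VT, with radius 3.2, so the center A sits 3.2 in from both sides at A = (-26.2, 39.2). That places the tangent points at Z = (-29.4, 39.2) on RZ and V = (-26.2, 42.4) on VT. Then |DV| = |V − D| = 49.8.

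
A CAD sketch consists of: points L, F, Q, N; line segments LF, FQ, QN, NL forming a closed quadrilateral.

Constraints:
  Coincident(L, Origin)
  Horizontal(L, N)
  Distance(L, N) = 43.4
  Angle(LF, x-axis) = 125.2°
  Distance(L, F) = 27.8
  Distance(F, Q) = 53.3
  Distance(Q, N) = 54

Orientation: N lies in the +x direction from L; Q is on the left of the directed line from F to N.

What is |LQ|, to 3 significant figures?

59.3

L is at the origin; LN is horizontal with |LN| = 43.4 and N in +x, so N = (43.4, 0). LF runs at 125.2° with |LF| = 27.8, so F = (-16.0, 22.7). Q is determined by |FQ| = 53.3 and |QN| = 54.0 together: it lies at the intersection of circle(F, 53.3) and circle(N, 54.0). With |FN| = 63.6, the foot of the radical line on FN is 31.2 from F and the perpendicular offset is √(53.3² − 31.2²) = 43.2. Taking the left-of-FN solution: Q = (28.6, 51.9).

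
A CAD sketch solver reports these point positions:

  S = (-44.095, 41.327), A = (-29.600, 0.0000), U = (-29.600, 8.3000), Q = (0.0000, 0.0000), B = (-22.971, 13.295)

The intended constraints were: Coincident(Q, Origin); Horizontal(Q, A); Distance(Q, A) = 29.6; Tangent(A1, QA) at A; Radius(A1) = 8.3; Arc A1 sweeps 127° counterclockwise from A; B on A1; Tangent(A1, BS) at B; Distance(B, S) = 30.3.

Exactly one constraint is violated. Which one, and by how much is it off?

Distance(B, S) = 30.3 — off by 4.80.

Q = (0.00, 0.00) ✓; Q.y = 0.00, A.y = 0.00 ✓; |QA| = 29.60 ✓; ∠(UA, AQ) = 90.00° ✓; |UA| = 8.300 ✓; bearing(U→B) − bearing(U→A) = 127.0° ✓; |UB| = 8.300 ✓; ∠(UB, BS) = 90.00° ✓; |BS| = 35.10 ✗.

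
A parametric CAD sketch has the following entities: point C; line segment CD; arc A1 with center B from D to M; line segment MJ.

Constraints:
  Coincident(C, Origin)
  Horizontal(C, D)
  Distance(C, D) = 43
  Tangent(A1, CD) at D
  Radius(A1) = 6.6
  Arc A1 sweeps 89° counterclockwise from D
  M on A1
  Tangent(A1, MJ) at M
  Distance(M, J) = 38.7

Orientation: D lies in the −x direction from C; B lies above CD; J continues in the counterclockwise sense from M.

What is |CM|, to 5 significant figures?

36.974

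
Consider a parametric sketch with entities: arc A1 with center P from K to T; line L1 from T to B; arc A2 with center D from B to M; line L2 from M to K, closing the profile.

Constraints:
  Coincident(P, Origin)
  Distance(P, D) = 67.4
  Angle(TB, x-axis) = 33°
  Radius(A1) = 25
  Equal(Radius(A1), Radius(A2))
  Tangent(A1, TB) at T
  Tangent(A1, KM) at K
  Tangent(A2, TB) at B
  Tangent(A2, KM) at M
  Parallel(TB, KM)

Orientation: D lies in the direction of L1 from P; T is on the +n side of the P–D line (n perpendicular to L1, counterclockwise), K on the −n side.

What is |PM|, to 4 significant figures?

71.89

The slot axis is L1's direction at 33.0°, so u = (cos 33.0°, sin 33.0°) = (0.8387, 0.5446) and n = (−sin 33.0°, cos 33.0°) = (-0.5446, 0.8387). P is at the origin and D lies 67.4 along u from P, so D = 67.4·u = (56.53, 36.71). Tangency of A1 to both parallel lines with radius 25.0 puts T and K at P ± 25.0·n: T = (-13.62, 20.97), K = (13.62, -20.97). Equal radii place B and M the same way about D: B = D + 25.0·n = (42.91, 57.68), M = D − 25.0·n = (70.14, 15.74). Then |PM| = |M − P| = 71.89.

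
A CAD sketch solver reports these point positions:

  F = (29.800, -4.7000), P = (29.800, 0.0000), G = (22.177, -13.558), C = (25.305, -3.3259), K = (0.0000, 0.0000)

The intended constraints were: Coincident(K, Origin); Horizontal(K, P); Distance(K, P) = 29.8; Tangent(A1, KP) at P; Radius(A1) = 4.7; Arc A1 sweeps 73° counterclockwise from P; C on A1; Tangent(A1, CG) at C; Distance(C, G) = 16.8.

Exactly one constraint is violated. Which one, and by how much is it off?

Distance(C, G) = 16.8 — off by 6.10.

K = (0.00, 0.00) ✓; K.y = 0.00, P.y = 0.00 ✓; |KP| = 29.80 ✓; ∠(FP, PK) = 90.00° ✓; |FP| = 4.700 ✓; bearing(F→C) − bearing(F→P) = 73.00° ✓; |FC| = 4.700 ✓; ∠(FC, CG) = 90.00° ✓; |CG| = 10.70 ✗.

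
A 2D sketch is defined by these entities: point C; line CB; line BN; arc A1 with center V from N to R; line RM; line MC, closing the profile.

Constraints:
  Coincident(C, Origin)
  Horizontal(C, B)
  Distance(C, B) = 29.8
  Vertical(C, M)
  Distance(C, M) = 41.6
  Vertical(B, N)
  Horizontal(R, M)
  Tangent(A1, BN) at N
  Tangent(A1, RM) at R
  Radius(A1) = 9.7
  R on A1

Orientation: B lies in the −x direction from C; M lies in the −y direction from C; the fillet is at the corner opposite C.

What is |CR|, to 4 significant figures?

46.20

C is at the origin; C and B share the same y with |CB| = 29.8 and B on the −x side, so B = (-29.80, 0.000). CM is vertical with |CM| = 41.6 and M on the −y side, so M = (0.000, -41.60). The virtual corner opposite C is at (-29.80, -41.60). The tangent condition forces VN to be normal to BN and the tangent condition forces VR to be normal to RM, with radius 9.7, so the center V sits 9.7 in from both sides at V = (-20.10, -31.90). That places the tangent points at N = (-29.80, -31.90) on BN and R = (-20.10, -41.60) on RM. Then |CR| = |R − C| = 46.20.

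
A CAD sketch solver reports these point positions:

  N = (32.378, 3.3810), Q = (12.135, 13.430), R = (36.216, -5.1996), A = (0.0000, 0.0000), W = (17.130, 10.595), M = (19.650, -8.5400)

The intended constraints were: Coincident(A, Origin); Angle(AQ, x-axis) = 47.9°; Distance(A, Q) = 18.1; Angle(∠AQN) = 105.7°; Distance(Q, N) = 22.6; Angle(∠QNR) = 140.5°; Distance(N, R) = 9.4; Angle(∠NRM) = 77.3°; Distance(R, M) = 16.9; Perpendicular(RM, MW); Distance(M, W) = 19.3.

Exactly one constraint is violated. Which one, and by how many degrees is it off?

Perpendicular(RM, MW) — off by 3.90°.

A = (0.00, 0.00) ✓; AQ at 47.90° ✓; |AQ| = 18.10 ✓; ∠AQN = 105.7° ✓; |QN| = 22.60 ✓; ∠QNR = 140.5° ✓; |NR| = 9.400 ✓; ∠NRM = 77.30° ✓; |RM| = 16.90 ✓; ∠(RM, MW) = 93.90° ✗; |MW| = 19.30 ✓.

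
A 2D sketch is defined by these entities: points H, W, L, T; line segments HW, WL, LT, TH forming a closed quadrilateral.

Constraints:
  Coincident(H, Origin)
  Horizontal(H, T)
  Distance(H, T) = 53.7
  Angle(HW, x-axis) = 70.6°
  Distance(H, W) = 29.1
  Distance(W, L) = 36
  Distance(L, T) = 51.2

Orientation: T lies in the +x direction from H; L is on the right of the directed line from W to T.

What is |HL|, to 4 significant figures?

8.543

Checks: |WL| = 36.00 ✓; |LT| = 51.20 ✓.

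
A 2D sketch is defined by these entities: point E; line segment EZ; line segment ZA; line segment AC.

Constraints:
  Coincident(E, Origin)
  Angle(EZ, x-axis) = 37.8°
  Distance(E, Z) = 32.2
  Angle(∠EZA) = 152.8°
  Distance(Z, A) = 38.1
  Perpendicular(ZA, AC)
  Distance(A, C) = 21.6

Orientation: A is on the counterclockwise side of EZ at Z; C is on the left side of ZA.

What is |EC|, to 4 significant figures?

67.09

E is at the origin; EZ runs at 37.8° with length 32.2, so Z = 32.2·(cos 37.8°, sin 37.8°) = (25.44, 19.74). ∠EZA = 152.8°, so ZA runs at 37.8° + (180° − 152.8°) = 65.00° from the x-axis; with |ZA| = 38.1, A = Z + 38.1·(cos 65.00°, sin 65.00°) = (41.54, 54.27). ZA is perpendicular to AC; with |AC| = 21.6 on the left of ZA, C = A + 21.6·(-0.9063, 0.4226) = (21.97, 63.39). Then |EC| = |C − E| = 67.09.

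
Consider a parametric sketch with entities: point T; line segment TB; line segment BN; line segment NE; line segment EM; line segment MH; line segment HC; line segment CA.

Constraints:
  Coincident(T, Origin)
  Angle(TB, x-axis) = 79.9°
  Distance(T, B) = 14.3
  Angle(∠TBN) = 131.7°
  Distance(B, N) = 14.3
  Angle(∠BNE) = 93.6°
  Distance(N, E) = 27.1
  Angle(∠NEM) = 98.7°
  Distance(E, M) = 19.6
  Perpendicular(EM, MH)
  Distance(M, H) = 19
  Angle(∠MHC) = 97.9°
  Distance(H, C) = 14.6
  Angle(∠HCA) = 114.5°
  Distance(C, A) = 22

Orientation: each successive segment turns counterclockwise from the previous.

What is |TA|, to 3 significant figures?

33.9

∠MHC = 97.9° gives HC at 108° from the x-axis; with |HC| = 14.6, C = (-7.50, 14.5). ∠HCA = 114.5° gives CA at 174° from the x-axis; with |CA| = 22.0, A = (-29.4, 17.0). Then |TA| = |A − T| = 33.9.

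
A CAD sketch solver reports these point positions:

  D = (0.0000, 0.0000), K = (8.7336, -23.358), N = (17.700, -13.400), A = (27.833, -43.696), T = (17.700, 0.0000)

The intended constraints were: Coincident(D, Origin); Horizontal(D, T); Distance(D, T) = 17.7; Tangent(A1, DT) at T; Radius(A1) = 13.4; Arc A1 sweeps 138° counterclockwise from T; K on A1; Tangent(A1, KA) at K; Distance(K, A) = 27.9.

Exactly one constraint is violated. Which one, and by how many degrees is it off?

Tangent(A1, KA) at K — off by 4.80°.

D = (0.00, 0.00) ✓; D.y = 0.00, T.y = 0.00 ✓; |DT| = 17.70 ✓; ∠(NT, TD) = 90.00° ✓; |NT| = 13.40 ✓; bearing(N→K) − bearing(N→T) = 138.0° ✓; |NK| = 13.40 ✓; ∠(NK, KA) = 94.80° ✗; |KA| = 27.90 ✓.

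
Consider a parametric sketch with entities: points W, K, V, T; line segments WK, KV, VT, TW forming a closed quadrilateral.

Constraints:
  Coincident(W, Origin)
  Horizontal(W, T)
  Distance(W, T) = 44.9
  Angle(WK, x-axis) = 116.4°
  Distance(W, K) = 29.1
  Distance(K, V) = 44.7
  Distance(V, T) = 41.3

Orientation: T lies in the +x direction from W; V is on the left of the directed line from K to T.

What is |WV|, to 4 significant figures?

48.82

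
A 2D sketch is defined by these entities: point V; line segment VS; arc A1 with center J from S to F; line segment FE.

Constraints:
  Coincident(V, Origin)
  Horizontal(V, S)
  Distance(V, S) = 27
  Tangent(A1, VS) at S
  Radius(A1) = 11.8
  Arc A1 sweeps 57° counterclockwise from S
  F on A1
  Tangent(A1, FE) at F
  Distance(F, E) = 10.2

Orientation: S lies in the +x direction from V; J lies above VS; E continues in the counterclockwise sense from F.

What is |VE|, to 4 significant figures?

44.68

V is at the origin; VS is horizontal with |VS| = 27.0 and S on the +x side, so S = (27.00, 0.000). Since A1 is tangent to VS there, JS ⟂ VS, so J = S + (0, 11.8) = (27.00, 11.80). On A1, S sits at bearing -90° from J; a 57° counterclockwise sweep puts F at bearing -33°, so F = J + 11.8·(cos -33°, sin -33°) = (36.90, 5.373). The tangent condition forces JF to be normal to FE, so FE runs along (−sin -33°, cos -33°); with |FE| = 10.2, E = (42.45, 13.93). Then |VE| = |E − V| = 44.68.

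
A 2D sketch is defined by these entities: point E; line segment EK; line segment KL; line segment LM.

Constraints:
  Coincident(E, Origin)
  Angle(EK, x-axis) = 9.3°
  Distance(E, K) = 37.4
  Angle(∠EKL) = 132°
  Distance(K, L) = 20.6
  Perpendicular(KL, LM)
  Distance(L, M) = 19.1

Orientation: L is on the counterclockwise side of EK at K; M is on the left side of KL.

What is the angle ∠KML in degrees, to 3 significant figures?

47.2°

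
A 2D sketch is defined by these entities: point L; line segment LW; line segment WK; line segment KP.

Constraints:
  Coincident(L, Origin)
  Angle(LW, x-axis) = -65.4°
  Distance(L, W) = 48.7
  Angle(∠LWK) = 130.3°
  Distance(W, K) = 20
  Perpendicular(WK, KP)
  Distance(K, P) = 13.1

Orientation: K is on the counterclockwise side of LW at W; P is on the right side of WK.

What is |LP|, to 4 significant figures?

71.95

L is at the origin; LW runs at -65.4° with length 48.7, so W = 48.7·(cos -65.4°, sin -65.4°) = (20.27, -44.28). ∠LWK = 130.3°, so WK runs at -65.4° + (180° − 130.3°) = -15.70° from the x-axis; with |WK| = 20.0, K = W + 20.0·(cos -15.70°, sin -15.70°) = (39.53, -49.69). WK is perpendicular to KP; with |KP| = 13.1 on the right of WK, P = K + 13.1·(-0.2706, -0.9627) = (35.98, -62.30). Then |LP| = |P − L| = 71.95.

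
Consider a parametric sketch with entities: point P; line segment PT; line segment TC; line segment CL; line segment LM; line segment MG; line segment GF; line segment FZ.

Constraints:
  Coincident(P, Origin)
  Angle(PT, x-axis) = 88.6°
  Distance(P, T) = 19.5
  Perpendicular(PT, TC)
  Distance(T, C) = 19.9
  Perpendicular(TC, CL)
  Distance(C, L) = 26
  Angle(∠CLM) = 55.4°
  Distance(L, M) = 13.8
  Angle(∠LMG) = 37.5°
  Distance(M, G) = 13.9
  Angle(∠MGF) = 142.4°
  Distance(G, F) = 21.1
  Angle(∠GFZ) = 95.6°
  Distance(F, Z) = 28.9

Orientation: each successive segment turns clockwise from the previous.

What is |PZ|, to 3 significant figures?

43.6

P is at the origin; PT runs at 88.6° with length 19.5, so T = (0.476, 19.5). PT ⟂ TC, so TC runs at -1.40°; with |TC| = 19.9, C = (20.4, 19.0). The perpendicularity gives CL at right angles to TC, so CL runs at -91.4°; with |CL| = 26.0, L = (19.7, -6.98). ∠CLM = 55.4° gives LM at 144° from the x-axis; with |LM| = 13.8, M = (8.57, 1.13). ∠LMG = 37.5° gives MG at 1.50° from the x-axis; with |MG| = 13.9, G = (22.5, 1.49). ∠MGF = 142.4° gives GF at -36.1° from the x-axis; with |GF| = 21.1, F = (39.5, -10.9). ∠GFZ = 95.6° gives FZ at -120° from the x-axis; with |FZ| = 28.9, Z = (24.8, -35.8). Then |PZ| = |Z − P| = 43.6.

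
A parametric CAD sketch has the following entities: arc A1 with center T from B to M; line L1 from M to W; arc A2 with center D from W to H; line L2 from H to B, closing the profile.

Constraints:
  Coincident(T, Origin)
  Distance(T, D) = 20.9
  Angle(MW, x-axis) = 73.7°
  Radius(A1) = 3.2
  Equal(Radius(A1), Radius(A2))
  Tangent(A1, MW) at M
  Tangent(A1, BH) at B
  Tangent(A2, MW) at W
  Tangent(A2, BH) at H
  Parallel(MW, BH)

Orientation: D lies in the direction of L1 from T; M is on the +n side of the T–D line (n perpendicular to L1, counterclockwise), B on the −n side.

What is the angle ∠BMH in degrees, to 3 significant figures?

73.0°

The slot axis is L1's direction at 73.7°, so u = (cos 73.7°, sin 73.7°) = (0.281, 0.960) and n = (−sin 73.7°, cos 73.7°) = (-0.960, 0.281). T is at the origin and D lies 20.9 along u from T, so D = 20.9·u = (5.87, 20.1). Tangency of A1 to both parallel lines with radius 3.2 puts M and B at T ± 3.2·n: M = (-3.07, 0.898), B = (3.07, -0.898). Equal radii place W and H the same way about D: W = D + 3.2·n = (2.79, 21.0), H = D − 3.2·n = (8.94, 19.2). Then cos ∠BMH = MB·MH / (|MB||MH|), giving 73.0°.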